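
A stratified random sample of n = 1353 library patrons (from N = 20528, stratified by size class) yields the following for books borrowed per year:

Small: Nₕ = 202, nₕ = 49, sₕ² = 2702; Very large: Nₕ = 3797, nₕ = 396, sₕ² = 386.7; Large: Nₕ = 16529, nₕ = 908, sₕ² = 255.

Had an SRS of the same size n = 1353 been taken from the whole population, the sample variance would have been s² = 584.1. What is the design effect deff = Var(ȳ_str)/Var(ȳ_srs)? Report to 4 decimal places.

0.5110

Var(ȳ_str) = Σ Wₕ²(1−fₕ)sₕ²/nₕ with Wₕ = Nₕ/20528:
  Small: (202/20528)²·(1−49/202)·2702/49 = 0.0040442574
  Very large: (3797/20528)²·(1−396/3797)·386.7/396 = 0.029924916
  Large: (16529/20528)²·(1−908/16529)·255/908 = 0.17207448
  → Var(ȳ_str) = 0.20604365.
Var(ȳ_srs) = (1 − 1353/20528)·584.1/1353 = 0.4032535.
deff = 0.20604365 / 0.4032535 = 0.5110.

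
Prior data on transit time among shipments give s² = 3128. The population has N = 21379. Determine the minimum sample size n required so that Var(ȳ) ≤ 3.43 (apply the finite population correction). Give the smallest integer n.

875

Without fpc, n₀ = s²/D = 3128/3.43 = 911.9534.
With fpc, (1 − n/N)·s²/n ≤ D requires n ≥ n₀/(1 + n₀/N) = 911.9534/(1 + 911.9534/21379) = 874.6441.
Rounding up, n = 875.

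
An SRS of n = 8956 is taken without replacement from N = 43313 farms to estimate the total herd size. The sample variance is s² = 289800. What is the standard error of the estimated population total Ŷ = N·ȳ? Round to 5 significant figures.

Var(Ŷ) = N²·Var(ȳ) = N²·(1 − n/N)·s²/n.
f = 8956/43313 = 0.20677395; Var(ȳ) = 0.79322605·289800/8956 = 25.667364.
Var(Ŷ) = 43313² · 25.667364 = 4.8152385 × 10^10.
SE(Ŷ) = √(4.8152385 × 10^10) = 219440.

219440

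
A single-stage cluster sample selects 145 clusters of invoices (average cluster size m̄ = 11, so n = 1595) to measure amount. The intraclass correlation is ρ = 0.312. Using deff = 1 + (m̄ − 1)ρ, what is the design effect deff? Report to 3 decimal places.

4.120

deff = 1 + (11 − 1)·0.312 = 1 + 3.12 = 4.12.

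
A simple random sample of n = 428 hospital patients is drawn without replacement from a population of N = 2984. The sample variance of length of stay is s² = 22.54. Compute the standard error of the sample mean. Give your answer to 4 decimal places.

0.2124

Under SRS without replacement, Var(ȳ) = (1 − f)·s²/n with f = n/N = 428/2984 = 0.14343164.
Var(ȳ) = (1 − 0.14343164)·22.54/428 = 0.85656836·0.052663551 = 0.045109932.
SE(ȳ) = √(0.045109932) = 0.2124.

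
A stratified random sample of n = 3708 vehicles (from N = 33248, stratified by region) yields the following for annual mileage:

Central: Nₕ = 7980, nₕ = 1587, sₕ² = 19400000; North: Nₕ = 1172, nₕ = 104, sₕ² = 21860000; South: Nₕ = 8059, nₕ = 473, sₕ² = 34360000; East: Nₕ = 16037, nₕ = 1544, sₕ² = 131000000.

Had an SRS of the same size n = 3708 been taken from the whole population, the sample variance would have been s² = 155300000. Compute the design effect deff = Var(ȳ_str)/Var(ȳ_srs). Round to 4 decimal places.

Var(ȳ_str) = Σ Wₕ²(1−fₕ)sₕ²/nₕ with Wₕ = Nₕ/33248:
  Central: (7980/33248)²·(1−1587/7980)·19400000/1587 = 564.15877
  North: (1172/33248)²·(1−104/1172)·21860000/104 = 238.00421
  South: (8059/33248)²·(1−473/8059)·34360000/473 = 4017.4914
  East: (16037/33248)²·(1−1544/16037)·131000000/1544 = 17839.159
  → Var(ȳ_str) = 22658.813.
Var(ȳ_srs) = (1 − 3708/33248)·155300000/3708 = 37211.459.
deff = 22658.813 / 37211.459 = 0.6089.

0.6089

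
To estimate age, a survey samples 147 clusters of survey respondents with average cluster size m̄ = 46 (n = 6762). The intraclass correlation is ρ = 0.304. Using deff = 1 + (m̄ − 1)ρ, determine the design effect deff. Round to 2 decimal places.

14.68

deff = 1 + (46 − 1)·0.304 = 1 + 13.68 = 14.68.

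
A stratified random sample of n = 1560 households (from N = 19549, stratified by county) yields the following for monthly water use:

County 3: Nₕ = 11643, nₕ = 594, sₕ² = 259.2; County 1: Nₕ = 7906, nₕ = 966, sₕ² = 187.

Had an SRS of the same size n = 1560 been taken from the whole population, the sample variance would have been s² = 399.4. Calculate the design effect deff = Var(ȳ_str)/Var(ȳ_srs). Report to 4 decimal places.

Var(ȳ_str) = Σ Wₕ²(1−fₕ)sₕ²/nₕ with Wₕ = Nₕ/19549:
  County 3: (11643/19549)²·(1−594/11643)·259.2/594 = 0.14688834
  County 1: (7906/19549)²·(1−966/7906)·187/966 = 0.027792759
  → Var(ȳ_str) = 0.1746811.
Var(ȳ_srs) = (1 − 1560/19549)·399.4/1560 = 0.23559493.
deff = 0.1746811 / 0.23559493 = 0.7414.

0.7414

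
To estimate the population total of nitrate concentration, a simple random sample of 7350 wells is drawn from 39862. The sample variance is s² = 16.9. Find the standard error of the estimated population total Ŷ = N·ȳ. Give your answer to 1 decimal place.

1726.2

Var(Ŷ) = N²·Var(ȳ) = N²·(1 − n/N)·s²/n.
f = 7350/39862 = 0.18438613; Var(ȳ) = 0.81561387·16.9/7350 = 0.0018753571.
Var(Ŷ) = 39862² · 0.0018753571 = 2.9799031 × 10^6.
SE(Ŷ) = √(2.9799031 × 10^6) = 1726.2.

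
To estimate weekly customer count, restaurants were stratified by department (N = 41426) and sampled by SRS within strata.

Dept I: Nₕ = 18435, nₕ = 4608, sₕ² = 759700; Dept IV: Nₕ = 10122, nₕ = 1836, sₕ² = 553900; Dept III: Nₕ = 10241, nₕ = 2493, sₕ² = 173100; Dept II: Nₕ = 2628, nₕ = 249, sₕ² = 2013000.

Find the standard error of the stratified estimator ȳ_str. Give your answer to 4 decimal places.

8.4791

Var(ȳ_str) = Σₕ Wₕ²(1 − fₕ)sₕ²/nₕ with Wₕ = Nₕ/N, N = 41426.
Dept I: Wₕ = 0.44501038; term = 0.44501038²·(1 − 0.24995932)·759700/4608 = 24.488081.
Dept IV: Wₕ = 0.24433930; term = 0.24433930²·(1 − 0.18138708)·553900/1836 = 14.744293.
Dept III: Wₕ = 0.24721190; term = 0.24721190²·(1 − 0.24343326)·173100/2493 = 3.210412.
Dept II: Wₕ = 0.06343842; term = 0.06343842²·(1 − 0.09474886)·2013000/249 = 29.452233.
Sum = 71.895019.
SE = √(71.895019) = 8.4791.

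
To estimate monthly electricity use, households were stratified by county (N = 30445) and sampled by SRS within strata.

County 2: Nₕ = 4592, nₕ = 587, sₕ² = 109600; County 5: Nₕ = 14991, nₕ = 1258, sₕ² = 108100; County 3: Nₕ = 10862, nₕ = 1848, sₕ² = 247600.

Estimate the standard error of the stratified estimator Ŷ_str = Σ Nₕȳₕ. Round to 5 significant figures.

185050

Var(Ŷ_str) = Σₕ Nₕ²(1 − fₕ)sₕ²/nₕ.
County 2: 4592²·(1 − 587/4592)·109600/587 = 3.4338147 × 10^9.
County 5: 14991²·(1 − 1258/14991)·108100/1258 = 1.7690539 × 10^10.
County 3: 10862²·(1 − 1848/10862)·247600/1848 = 1.3118254 × 10^10.
Sum = 3.4242608 × 10^10.
SE = √(3.4242608 × 10^10) = 185050.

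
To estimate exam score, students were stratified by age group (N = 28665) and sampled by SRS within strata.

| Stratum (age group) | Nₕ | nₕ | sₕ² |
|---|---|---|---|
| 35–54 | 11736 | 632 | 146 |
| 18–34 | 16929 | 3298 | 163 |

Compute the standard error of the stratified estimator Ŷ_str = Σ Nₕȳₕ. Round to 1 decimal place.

6442.8

Var(Ŷ_str) = Σₕ Nₕ²(1 − fₕ)sₕ²/nₕ.
35–54: 11736²·(1 − 632/11736)·146/632 = 3.0104771 × 10^7.
18–34: 16929²·(1 − 3298/16929)·163/3298 = 1.1405018 × 10^7.
Sum = 4.1509789 × 10^7.
SE = √(4.1509789 × 10^7) = 6442.8.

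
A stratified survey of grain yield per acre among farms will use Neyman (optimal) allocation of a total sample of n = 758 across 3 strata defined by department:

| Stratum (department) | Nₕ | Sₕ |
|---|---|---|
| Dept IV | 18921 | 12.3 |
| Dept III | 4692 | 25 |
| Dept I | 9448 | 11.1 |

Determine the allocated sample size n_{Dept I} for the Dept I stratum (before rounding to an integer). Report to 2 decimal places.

174.75

Neyman allocation: nₕ = n·NₕSₕ / Σⱼ NⱼSⱼ.
Σ NⱼSⱼ = 18921·12.3 + 4692·25 + 9448·11.1 = 454901.1.
n_{Dept I} = 758·9448·11.1 / 454901.1 = 174.75.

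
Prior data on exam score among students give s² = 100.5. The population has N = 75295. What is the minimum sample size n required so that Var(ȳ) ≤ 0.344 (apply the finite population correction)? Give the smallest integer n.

292

Without fpc, n₀ = s²/D = 100.5/0.344 = 292.1512.
With fpc, (1 − n/N)·s²/n ≤ D requires n ≥ n₀/(1 + n₀/N) = 292.1512/(1 + 292.1512/75295) = 291.0220.
Rounding up, n = 292.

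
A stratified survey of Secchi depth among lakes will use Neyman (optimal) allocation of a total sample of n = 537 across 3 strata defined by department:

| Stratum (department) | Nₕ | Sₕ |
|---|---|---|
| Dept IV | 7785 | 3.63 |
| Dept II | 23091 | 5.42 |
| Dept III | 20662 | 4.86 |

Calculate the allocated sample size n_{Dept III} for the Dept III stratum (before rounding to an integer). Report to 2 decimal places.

212.44

Neyman allocation: nₕ = n·NₕSₕ / Σⱼ NⱼSⱼ.
Σ NⱼSⱼ = 7785·3.63 + 23091·5.42 + 20662·4.86 = 253830.09.
n_{Dept III} = 537·20662·4.86 / 253830.09 = 212.44.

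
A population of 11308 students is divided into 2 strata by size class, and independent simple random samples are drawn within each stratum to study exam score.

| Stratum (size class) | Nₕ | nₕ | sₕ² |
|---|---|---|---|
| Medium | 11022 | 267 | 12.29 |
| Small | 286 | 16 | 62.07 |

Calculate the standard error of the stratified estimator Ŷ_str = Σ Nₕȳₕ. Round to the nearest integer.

Var(Ŷ_str) = Σₕ Nₕ²(1 − fₕ)sₕ²/nₕ.
Medium: 11022²·(1 − 267/11022)·12.29/267 = 5.4564659 × 10^6.
Small: 286²·(1 − 16/286)·62.07/16 = 299565.34.
Sum = 5.7560312 × 10^6.
SE = √(5.7560312 × 10^6) = 2399.

2399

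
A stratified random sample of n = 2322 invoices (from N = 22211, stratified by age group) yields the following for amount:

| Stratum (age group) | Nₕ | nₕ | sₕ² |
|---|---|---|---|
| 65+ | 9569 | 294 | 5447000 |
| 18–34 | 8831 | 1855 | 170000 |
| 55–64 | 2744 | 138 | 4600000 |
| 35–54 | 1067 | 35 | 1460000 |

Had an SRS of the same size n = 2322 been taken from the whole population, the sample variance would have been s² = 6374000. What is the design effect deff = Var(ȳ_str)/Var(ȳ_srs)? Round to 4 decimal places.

1.5951

Var(ȳ_str) = Σ Wₕ²(1−fₕ)sₕ²/nₕ with Wₕ = Nₕ/22211:
  65+: (9569/22211)²·(1−294/9569)·5447000/294 = 3333.1457
  18–34: (8831/22211)²·(1−1855/8831)·170000/1855 = 11.444192
  55–64: (2744/22211)²·(1−138/2744)·4600000/138 = 483.1712
  35–54: (1067/22211)²·(1−35/1067)·1460000/35 = 93.109223
  → Var(ȳ_str) = 3920.8703.
Var(ȳ_srs) = (1 − 2322/22211)·6374000/2322 = 2458.0725.
deff = 3920.8703 / 2458.0725 = 1.5951.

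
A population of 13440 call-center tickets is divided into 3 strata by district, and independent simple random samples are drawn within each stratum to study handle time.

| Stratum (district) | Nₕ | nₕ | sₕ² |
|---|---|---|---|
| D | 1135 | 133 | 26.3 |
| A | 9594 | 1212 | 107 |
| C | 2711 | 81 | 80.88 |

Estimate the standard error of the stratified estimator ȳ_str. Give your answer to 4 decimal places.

Var(ȳ_str) = Σₕ Wₕ²(1 − fₕ)sₕ²/nₕ with Wₕ = Nₕ/N, N = 13440.
D: Wₕ = 0.08444940; term = 0.08444940²·(1 − 0.11718062)·26.3/133 = 0.0012449994.
A: Wₕ = 0.71383929; term = 0.71383929²·(1 − 0.12632896)·107/1212 = 0.039303388.
C: Wₕ = 0.20171131; term = 0.20171131²·(1 − 0.02987827)·80.88/81 = 0.039413305.
Sum = 0.079961692.
SE = √(0.079961692) = 0.2828.

0.2828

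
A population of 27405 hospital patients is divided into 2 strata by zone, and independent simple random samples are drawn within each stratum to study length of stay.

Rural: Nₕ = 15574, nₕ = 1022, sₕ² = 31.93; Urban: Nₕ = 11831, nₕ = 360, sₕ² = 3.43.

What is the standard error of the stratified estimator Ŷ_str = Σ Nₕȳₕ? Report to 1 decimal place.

Var(Ŷ_str) = Σₕ Nₕ²(1 − fₕ)sₕ²/nₕ.
Rural: 15574²·(1 − 1022/15574)·31.93/1022 = 7.0806133 × 10^6.
Urban: 11831²·(1 − 360/11831)·3.43/360 = 1.2930471 × 10^6.
Sum = 8.3736604 × 10^6.
SE = √(8.3736604 × 10^6) = 2893.7.

2893.7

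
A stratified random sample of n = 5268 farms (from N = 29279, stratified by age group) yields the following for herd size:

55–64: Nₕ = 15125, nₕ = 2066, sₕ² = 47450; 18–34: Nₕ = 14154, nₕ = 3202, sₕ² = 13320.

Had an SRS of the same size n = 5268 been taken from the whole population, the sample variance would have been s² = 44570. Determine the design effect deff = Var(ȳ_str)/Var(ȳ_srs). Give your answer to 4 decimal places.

0.8711

Var(ȳ_str) = Σ Wₕ²(1−fₕ)sₕ²/nₕ with Wₕ = Nₕ/29279:
  55–64: (15125/29279)²·(1−2066/15125)·47450/2066 = 5.2917428
  18–34: (14154/29279)²·(1−3202/14154)·13320/3202 = 0.75221683
  → Var(ȳ_str) = 6.0439596.
Var(ȳ_srs) = (1 − 5268/29279)·44570/5268 = 6.9382649.
deff = 6.0439596 / 6.9382649 = 0.8711.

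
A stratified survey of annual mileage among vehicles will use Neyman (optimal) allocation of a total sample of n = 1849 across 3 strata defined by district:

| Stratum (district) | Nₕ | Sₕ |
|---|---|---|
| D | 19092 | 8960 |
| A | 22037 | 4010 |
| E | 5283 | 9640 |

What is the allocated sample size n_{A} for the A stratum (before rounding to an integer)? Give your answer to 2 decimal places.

526.46

Neyman allocation: nₕ = n·NₕSₕ / Σⱼ NⱼSⱼ.
Σ NⱼSⱼ = 19092·8960 + 22037·4010 + 5283·9640 = 3.1036081 × 10^8.
n_{A} = 1849·22037·4010 / (3.1036081 × 10^8) = 526.46.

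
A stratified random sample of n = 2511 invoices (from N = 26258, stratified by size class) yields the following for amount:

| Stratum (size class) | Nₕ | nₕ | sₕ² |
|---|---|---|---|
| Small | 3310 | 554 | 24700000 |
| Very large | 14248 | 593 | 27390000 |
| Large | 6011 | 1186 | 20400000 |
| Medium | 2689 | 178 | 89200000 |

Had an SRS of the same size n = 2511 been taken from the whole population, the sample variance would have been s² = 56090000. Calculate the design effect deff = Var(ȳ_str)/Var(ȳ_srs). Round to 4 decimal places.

Var(ȳ_str) = Σ Wₕ²(1−fₕ)sₕ²/nₕ with Wₕ = Nₕ/26258:
  Small: (3310/26258)²·(1−554/3310)·24700000/554 = 589.8901
  Very large: (14248/26258)²·(1−593/14248)·27390000/593 = 13033.458
  Large: (6011/26258)²·(1−1186/6011)·20400000/1186 = 723.54615
  Medium: (2689/26258)²·(1−178/2689)·89200000/178 = 4907.4861
  → Var(ȳ_str) = 19254.38.
Var(ȳ_srs) = (1 − 2511/26258)·56090000/2511 = 20201.603.
deff = 19254.38 / 20201.603 = 0.9531.

0.9531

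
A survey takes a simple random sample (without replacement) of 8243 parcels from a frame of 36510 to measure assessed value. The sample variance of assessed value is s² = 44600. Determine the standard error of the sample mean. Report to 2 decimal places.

2.05

Under SRS without replacement, Var(ȳ) = (1 − f)·s²/n with f = n/N = 8243/36510 = 0.22577376.
Var(ȳ) = (1 − 0.22577376)·44600/8243 = 0.77422624·5.4106515 = 4.1890683.
SE(ȳ) = √(4.1890683) = 2.05.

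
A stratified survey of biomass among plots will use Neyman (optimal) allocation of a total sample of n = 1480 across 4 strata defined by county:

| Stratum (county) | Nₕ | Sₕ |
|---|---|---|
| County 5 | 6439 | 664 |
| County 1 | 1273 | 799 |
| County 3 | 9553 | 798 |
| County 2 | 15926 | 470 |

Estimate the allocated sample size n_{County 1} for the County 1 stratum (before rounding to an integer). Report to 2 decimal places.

Neyman allocation: nₕ = n·NₕSₕ / Σⱼ NⱼSⱼ.
Σ NⱼSⱼ = 6439·664 + 1273·799 + 9553·798 + 15926·470 = 2.0401137 × 10^7.
n_{County 1} = 1480·1273·799 / (2.0401137 × 10^7) = 73.79.

73.79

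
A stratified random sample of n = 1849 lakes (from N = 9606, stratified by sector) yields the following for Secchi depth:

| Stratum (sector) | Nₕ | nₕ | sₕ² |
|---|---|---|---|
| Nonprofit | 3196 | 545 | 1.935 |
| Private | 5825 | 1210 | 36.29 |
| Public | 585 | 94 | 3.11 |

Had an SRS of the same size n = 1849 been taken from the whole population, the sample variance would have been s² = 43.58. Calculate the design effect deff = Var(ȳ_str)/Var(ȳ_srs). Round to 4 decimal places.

Var(ȳ_str) = Σ Wₕ²(1−fₕ)sₕ²/nₕ with Wₕ = Nₕ/9606:
  Nonprofit: (3196/9606)²·(1−545/3196)·1.935/545 = 3.2599865 × 10^-4
  Private: (5825/9606)²·(1−1210/5825)·36.29/1210 = 0.0087374372
  Public: (585/9606)²·(1−94/585)·3.11/94 = 1.0298755 × 10^-4
  → Var(ȳ_str) = 0.0091664234.
Var(ȳ_srs) = (1 − 1849/9606)·43.58/1849 = 0.019032749.
deff = 0.0091664234 / 0.019032749 = 0.4816.

0.4816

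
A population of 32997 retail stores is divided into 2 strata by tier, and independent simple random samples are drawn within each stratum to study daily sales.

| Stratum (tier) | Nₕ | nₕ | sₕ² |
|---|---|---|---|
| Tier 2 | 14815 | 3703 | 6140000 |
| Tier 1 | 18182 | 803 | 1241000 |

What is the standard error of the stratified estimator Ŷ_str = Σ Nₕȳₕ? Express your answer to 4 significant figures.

872500

Var(Ŷ_str) = Σₕ Nₕ²(1 − fₕ)sₕ²/nₕ.
Tier 2: 14815²·(1 − 3703/14815)·6140000/3703 = 2.7296599 × 10^11.
Tier 1: 18182²·(1 − 803/18182)·1241000/803 = 4.8834042 × 10^11.
Sum = 7.6130641 × 10^11.
SE = √(7.6130641 × 10^11) = 872500.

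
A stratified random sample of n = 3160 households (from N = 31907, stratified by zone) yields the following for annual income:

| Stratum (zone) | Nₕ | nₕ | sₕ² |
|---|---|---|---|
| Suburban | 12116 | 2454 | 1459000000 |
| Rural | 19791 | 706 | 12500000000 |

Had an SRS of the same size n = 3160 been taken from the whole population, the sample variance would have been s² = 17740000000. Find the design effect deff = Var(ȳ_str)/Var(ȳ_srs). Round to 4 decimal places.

Var(ȳ_str) = Σ Wₕ²(1−fₕ)sₕ²/nₕ with Wₕ = Nₕ/31907:
  Suburban: (12116/31907)²·(1−2454/12116)·1459000000/2454 = 68365.2
  Rural: (19791/31907)²·(1−706/19791)·12500000000/706 = 6.5689094 × 10^6
  → Var(ȳ_str) = 6.6372746 × 10^6.
Var(ȳ_srs) = (1 − 3160/31907)·17740000000/3160 = 5.0579332 × 10^6.
deff = (6.6372746 × 10^6) / (5.0579332 × 10^6) = 1.3123.

1.3123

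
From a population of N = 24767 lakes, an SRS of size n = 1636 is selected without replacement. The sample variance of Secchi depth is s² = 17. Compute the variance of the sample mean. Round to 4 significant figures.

Under SRS without replacement, Var(ȳ) = (1 − f)·s²/n with f = n/N = 1636/24767 = 0.06605564.
Var(ȳ) = (1 − 0.06605564)·17/1636 = 0.93394436·0.010391198 = 0.0097048008.

0.009705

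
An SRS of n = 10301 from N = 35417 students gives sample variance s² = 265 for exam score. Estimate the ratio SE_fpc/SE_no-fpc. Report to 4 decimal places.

0.8421

f = n/N = 10301/35417 = 0.29084903.
SE_no-fpc = √(s²/n) = 0.1603922; SE_fpc = √((1−f)s²/n) = 0.13506804.
Ratio = √(1−f) = 0.84211102.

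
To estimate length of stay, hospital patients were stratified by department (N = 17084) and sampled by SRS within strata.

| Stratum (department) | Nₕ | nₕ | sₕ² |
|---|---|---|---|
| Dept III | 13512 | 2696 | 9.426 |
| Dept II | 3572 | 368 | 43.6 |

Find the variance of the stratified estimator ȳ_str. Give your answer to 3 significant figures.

Var(ȳ_str) = Σₕ Wₕ²(1 − fₕ)sₕ²/nₕ with Wₕ = Nₕ/N, N = 17084.
Dept III: Wₕ = 0.79091548; term = 0.79091548²·(1 − 0.19952635)·9.426/2696 = 0.0017507121.
Dept II: Wₕ = 0.20908452; term = 0.20908452²·(1 − 0.10302352)·43.6/368 = 0.004645832.
Sum = 0.0063965441.

0.00640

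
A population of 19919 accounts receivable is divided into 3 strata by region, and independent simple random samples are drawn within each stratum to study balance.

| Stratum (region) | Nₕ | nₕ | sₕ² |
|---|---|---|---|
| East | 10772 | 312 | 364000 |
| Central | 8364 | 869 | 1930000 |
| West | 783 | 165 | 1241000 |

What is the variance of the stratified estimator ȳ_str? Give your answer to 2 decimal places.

691.39

Var(ȳ_str) = Σₕ Wₕ²(1 − fₕ)sₕ²/nₕ with Wₕ = Nₕ/N, N = 19919.
East: Wₕ = 0.54079020; term = 0.54079020²·(1 − 0.02896398)·364000/312 = 331.31398.
Central: Wₕ = 0.41990060; term = 0.41990060²·(1 − 0.10389766)·1930000/869 = 350.90385.
West: Wₕ = 0.03930920; term = 0.03930920²·(1 − 0.21072797)·1241000/165 = 9.172823.
Sum = 691.39065.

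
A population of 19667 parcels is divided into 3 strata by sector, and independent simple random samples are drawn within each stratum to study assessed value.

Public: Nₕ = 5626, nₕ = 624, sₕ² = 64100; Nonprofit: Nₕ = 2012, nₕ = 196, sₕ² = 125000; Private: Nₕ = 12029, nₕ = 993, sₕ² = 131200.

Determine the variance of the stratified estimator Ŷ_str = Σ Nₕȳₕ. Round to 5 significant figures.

2.2761 × 10^10

Var(Ŷ_str) = Σₕ Nₕ²(1 − fₕ)sₕ²/nₕ.
Public: 5626²·(1 − 624/5626)·64100/624 = 2.8907921 × 10^9.
Nonprofit: 2012²·(1 − 196/2012)·125000/196 = 2.3302245 × 10^9.
Private: 12029²·(1 − 993/12029)·131200/993 = 1.7539847 × 10^10.
Sum = 2.2760864 × 10^10.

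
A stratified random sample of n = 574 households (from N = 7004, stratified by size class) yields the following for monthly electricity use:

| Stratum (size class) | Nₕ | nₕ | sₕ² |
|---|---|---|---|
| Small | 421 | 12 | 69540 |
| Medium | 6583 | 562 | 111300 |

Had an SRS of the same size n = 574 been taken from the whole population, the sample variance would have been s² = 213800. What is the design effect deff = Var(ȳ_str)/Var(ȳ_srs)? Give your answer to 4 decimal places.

Var(ȳ_str) = Σ Wₕ²(1−fₕ)sₕ²/nₕ with Wₕ = Nₕ/7004:
  Small: (421/7004)²·(1−12/421)·69540/12 = 20.340732
  Medium: (6583/7004)²·(1−562/6583)·111300/562 = 160.0144
  → Var(ȳ_str) = 180.35513.
Var(ȳ_srs) = (1 − 574/7004)·213800/574 = 341.94845.
deff = 180.35513 / 341.94845 = 0.5274.

0.5274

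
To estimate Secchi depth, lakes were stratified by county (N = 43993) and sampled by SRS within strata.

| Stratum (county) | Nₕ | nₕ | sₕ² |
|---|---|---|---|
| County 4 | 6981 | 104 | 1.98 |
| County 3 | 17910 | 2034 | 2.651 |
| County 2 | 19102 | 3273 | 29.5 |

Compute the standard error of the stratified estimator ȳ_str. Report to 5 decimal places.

0.04552

Var(ȳ_str) = Σₕ Wₕ²(1 − fₕ)sₕ²/nₕ with Wₕ = Nₕ/N, N = 43993.
County 4: Wₕ = 0.15868434; term = 0.15868434²·(1 − 0.01489758)·1.98/104 = 4.7226021 × 10^-4.
County 3: Wₕ = 0.40711022; term = 0.40711022²·(1 − 0.11356784)·2.651/2034 = 1.9148215 × 10^-4.
County 2: Wₕ = 0.43420544; term = 0.43420544²·(1 − 0.17134331)·29.5/3273 = 0.0014081249.
Sum = 0.0020718673.
SE = √(0.0020718673) = 0.04552.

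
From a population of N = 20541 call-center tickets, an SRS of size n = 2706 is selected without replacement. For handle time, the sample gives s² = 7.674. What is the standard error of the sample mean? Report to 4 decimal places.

Under SRS without replacement, Var(ȳ) = (1 − f)·s²/n with f = n/N = 2706/20541 = 0.13173653.
Var(ȳ) = (1 − 0.13173653)·7.674/2706 = 0.86826347·0.0028359202 = 0.0024623259.
SE(ȳ) = √(0.0024623259) = 0.0496.

0.0496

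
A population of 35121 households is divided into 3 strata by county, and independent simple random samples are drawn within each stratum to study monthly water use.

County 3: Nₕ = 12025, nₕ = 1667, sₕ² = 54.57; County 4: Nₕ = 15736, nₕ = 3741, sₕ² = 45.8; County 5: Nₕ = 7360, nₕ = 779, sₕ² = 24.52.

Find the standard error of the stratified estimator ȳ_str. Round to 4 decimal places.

Var(ȳ_str) = Σₕ Wₕ²(1 − fₕ)sₕ²/nₕ with Wₕ = Nₕ/N, N = 35121.
County 3: Wₕ = 0.34238775; term = 0.34238775²·(1 − 0.13862786)·54.57/1667 = 0.0033055642.
County 4: Wₕ = 0.44805102; term = 0.44805102²·(1 − 0.23773513)·45.8/3741 = 0.001873435.
County 5: Wₕ = 0.20956123; term = 0.20956123²·(1 − 0.10584239)·24.52/779 = 0.0012360014.
Sum = 0.0064150006.
SE = √(0.0064150006) = 0.0801.

0.0801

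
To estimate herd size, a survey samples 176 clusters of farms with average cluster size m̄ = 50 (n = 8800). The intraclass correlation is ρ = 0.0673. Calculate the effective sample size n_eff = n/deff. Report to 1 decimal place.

2047.6

deff = 1 + (50 − 1)·0.0673 = 1 + 3.2977 = 4.2977.
n_eff = 8800 / 4.2977 = 2047.6.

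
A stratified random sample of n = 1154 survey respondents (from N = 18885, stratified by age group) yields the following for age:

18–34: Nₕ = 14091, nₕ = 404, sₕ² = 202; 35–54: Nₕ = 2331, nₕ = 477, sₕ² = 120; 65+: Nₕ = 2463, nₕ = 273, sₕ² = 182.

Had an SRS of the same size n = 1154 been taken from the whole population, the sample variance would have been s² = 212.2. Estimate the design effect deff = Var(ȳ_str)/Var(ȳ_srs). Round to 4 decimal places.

Var(ȳ_str) = Σ Wₕ²(1−fₕ)sₕ²/nₕ with Wₕ = Nₕ/18885:
  18–34: (14091/18885)²·(1−404/14091)·202/404 = 0.27038719
  35–54: (2331/18885)²·(1−477/2331)·120/477 = 0.0030484627
  65+: (2463/18885)²·(1−273/2463)·182/273 = 0.01008285
  → Var(ȳ_str) = 0.2835185.
Var(ȳ_srs) = (1 − 1154/18885)·212.2/1154 = 0.17264572.
deff = 0.2835185 / 0.17264572 = 1.6422.

1.6422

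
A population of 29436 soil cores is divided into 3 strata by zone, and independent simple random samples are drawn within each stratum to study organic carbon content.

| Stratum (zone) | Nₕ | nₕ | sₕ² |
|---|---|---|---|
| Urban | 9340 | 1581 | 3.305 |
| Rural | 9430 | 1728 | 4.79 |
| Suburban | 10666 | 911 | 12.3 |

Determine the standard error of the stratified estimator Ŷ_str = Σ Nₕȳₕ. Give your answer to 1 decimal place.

1325.8

Var(Ŷ_str) = Σₕ Nₕ²(1 − fₕ)sₕ²/nₕ.
Urban: 9340²·(1 − 1581/9340)·3.305/1581 = 151492.88.
Rural: 9430²·(1 − 1728/9430)·4.79/1728 = 201329.3.
Suburban: 10666²·(1 − 911/10666)·12.3/911 = 1.4048035 × 10^6.
Sum = 1.7576257 × 10^6.
SE = √(1.7576257 × 10^6) = 1325.8.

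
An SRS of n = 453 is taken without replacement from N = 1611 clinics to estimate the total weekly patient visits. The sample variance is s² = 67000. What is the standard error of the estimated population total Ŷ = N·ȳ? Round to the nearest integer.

16611

Var(Ŷ) = N²·Var(ȳ) = N²·(1 − n/N)·s²/n.
f = 453/1611 = 0.28119181; Var(ȳ) = 0.71880819·67000/453 = 106.31379.
Var(Ŷ) = 1611² · 106.31379 = 2.7591841 × 10^8.
SE(Ŷ) = √(2.7591841 × 10^8) = 16611.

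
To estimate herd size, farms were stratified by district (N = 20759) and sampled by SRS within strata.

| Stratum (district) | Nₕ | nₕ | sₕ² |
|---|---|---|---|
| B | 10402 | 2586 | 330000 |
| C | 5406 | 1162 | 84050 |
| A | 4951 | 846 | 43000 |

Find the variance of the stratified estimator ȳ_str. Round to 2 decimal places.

Var(ȳ_str) = Σₕ Wₕ²(1 − fₕ)sₕ²/nₕ with Wₕ = Nₕ/N, N = 20759.
B: Wₕ = 0.50108387; term = 0.50108387²·(1 − 0.24860604)·330000/2586 = 24.075425.
C: Wₕ = 0.26041717; term = 0.26041717²·(1 − 0.21494636)·84050/1162 = 3.8509701.
A: Wₕ = 0.23849896; term = 0.23849896²·(1 − 0.17087457)·43000/846 = 2.3971285.
Sum = 30.323524.

30.32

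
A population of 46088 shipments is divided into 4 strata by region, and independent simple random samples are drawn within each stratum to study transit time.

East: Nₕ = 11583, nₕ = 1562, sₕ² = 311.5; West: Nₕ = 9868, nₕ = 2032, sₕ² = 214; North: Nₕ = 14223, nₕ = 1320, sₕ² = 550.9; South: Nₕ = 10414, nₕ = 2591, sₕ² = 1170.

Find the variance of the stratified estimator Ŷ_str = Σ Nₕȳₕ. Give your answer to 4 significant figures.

Var(Ŷ_str) = Σₕ Nₕ²(1 − fₕ)sₕ²/nₕ.
East: 11583²·(1 − 1562/11583)·311.5/1562 = 2.3147769 × 10^7.
West: 9868²·(1 − 2032/9868)·214/2032 = 8.1435476 × 10^6.
North: 14223²·(1 − 1320/14223)·550.9/1320 = 7.6591531 × 10^7.
South: 10414²·(1 − 2591/10414)·1170/2591 = 3.6788269 × 10^7.
Sum = 1.4467112 × 10^8.

1.447 × 10^8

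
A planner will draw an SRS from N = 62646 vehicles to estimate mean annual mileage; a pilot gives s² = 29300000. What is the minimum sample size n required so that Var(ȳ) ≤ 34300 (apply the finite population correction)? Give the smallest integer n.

Without fpc, n₀ = s²/D = 29300000/34300 = 854.2274.
With fpc, (1 − n/N)·s²/n ≤ D requires n ≥ n₀/(1 + n₀/N) = 854.2274/(1 + 854.2274/62646) = 842.7360.
Rounding up, n = 843.

843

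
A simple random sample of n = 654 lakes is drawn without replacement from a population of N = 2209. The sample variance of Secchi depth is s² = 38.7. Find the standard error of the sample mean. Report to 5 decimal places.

0.20410

Under SRS without replacement, Var(ȳ) = (1 − f)·s²/n with f = n/N = 654/2209 = 0.29606157.
Var(ȳ) = (1 − 0.29606157)·38.7/654 = 0.70393843·0.059174312 = 0.041655072.
SE(ȳ) = √(0.041655072) = 0.20410.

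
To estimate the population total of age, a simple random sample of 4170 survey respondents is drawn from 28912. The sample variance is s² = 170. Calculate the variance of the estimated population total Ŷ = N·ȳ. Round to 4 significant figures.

Var(Ŷ) = N²·Var(ȳ) = N²·(1 − n/N)·s²/n.
f = 4170/28912 = 0.14423077; Var(ȳ) = 0.85576923·170/4170 = 0.034887475.
Var(Ŷ) = 28912² · 0.034887475 = 2.9162571 × 10^7.

2.916 × 10^7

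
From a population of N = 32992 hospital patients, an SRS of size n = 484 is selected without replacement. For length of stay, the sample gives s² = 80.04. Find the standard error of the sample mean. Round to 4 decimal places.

0.4037

Under SRS without replacement, Var(ȳ) = (1 − f)·s²/n with f = n/N = 484/32992 = 0.01467022.
Var(ȳ) = (1 − 0.01467022)·80.04/484 = 0.98532978·0.1653719 = 0.16294586.
SE(ȳ) = √(0.16294586) = 0.4037.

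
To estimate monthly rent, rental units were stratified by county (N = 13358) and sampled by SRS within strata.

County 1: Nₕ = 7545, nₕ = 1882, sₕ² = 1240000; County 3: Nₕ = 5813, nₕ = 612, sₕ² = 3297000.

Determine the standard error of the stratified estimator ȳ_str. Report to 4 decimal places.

Var(ȳ_str) = Σₕ Wₕ²(1 − fₕ)sₕ²/nₕ with Wₕ = Nₕ/N, N = 13358.
County 1: Wₕ = 0.56483006; term = 0.56483006²·(1 − 0.24943671)·1240000/1882 = 157.77021.
County 3: Wₕ = 0.43516994; term = 0.43516994²·(1 − 0.10528127)·3297000/612 = 912.792.
Sum = 1070.5622.
SE = √(1070.5622) = 32.7194.

32.7194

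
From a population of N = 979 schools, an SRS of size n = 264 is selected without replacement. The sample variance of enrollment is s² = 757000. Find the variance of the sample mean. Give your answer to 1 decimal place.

2094.2

Under SRS without replacement, Var(ȳ) = (1 − f)·s²/n with f = n/N = 264/979 = 0.26966292.
Var(ȳ) = (1 − 0.26966292)·757000/264 = 0.73033708·2867.4242 = 2094.1862.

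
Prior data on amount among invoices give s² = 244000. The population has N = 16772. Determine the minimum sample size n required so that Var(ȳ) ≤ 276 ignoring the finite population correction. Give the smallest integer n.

885

Without fpc, n₀ = s²/D = 244000/276 = 884.0580.
Rounding up, n = 885.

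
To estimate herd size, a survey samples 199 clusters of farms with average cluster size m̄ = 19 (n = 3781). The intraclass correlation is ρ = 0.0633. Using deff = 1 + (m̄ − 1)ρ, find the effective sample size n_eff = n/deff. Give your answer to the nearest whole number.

deff = 1 + (19 − 1)·0.0633 = 1 + 1.1394 = 2.1394.
n_eff = 3781 / 2.1394 = 1767.

1767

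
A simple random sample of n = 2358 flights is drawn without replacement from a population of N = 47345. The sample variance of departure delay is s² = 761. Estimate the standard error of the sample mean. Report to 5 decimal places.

Under SRS without replacement, Var(ȳ) = (1 − f)·s²/n with f = n/N = 2358/47345 = 0.04980463.
Var(ȳ) = (1 − 0.04980463)·761/2358 = 0.95019537·0.32273113 = 0.30665763.
SE(ȳ) = √(0.30665763) = 0.55377.

0.55377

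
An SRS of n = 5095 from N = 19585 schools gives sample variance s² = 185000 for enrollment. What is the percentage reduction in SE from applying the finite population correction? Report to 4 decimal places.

13.9854

f = n/N = 5095/19585 = 0.26014807.
SE_no-fpc = √(s²/n) = 6.0257869; SE_fpc = √((1−f)s²/n) = 5.1830593.
Ratio = √(1−f) = 0.86014646. Reduction = 100·(1 − 0.86014646) = 13.9854%.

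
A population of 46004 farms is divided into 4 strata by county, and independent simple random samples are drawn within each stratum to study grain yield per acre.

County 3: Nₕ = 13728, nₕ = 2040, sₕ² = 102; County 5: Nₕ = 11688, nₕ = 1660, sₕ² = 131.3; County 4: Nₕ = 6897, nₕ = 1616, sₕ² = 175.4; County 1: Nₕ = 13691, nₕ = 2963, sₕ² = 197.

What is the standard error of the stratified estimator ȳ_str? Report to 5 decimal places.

Var(ȳ_str) = Σₕ Wₕ²(1 − fₕ)sₕ²/nₕ with Wₕ = Nₕ/N, N = 46004.
County 3: Wₕ = 0.29840883; term = 0.29840883²·(1 − 0.14860140)·102/2040 = 0.00379076.
County 5: Wₕ = 0.25406486; term = 0.25406486²·(1 − 0.14202601)·131.3/1660 = 0.0043804626.
County 4: Wₕ = 0.14992175; term = 0.14992175²·(1 − 0.23430477)·175.4/1616 = 0.0018679852.
County 1: Wₕ = 0.29760456; term = 0.29760456²·(1 − 0.21641955)·197/2963 = 0.0046142096.
Sum = 0.014653417.
SE = √(0.014653417) = 0.12105.

0.12105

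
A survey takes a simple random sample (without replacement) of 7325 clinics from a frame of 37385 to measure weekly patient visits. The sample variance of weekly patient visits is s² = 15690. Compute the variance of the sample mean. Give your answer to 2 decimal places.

1.72

Under SRS without replacement, Var(ȳ) = (1 − f)·s²/n with f = n/N = 7325/37385 = 0.19593420.
Var(ȳ) = (1 − 0.19593420)·15690/7325 = 0.80406580·2.1419795 = 1.7222925.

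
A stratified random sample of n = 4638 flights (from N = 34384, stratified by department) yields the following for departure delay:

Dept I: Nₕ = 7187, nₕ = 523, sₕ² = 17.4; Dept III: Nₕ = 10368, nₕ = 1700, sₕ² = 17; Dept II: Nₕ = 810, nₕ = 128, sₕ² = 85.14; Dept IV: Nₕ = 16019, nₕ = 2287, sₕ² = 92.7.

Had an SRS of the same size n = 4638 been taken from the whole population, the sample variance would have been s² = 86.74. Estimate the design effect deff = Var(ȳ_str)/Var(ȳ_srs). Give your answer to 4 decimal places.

Var(ȳ_str) = Σ Wₕ²(1−fₕ)sₕ²/nₕ with Wₕ = Nₕ/34384:
  Dept I: (7187/34384)²·(1−523/7187)·17.4/523 = 0.001347775
  Dept III: (10368/34384)²·(1−1700/10368)·17/1700 = 7.6015314 × 10^-4
  Dept II: (810/34384)²·(1−128/810)·85.14/128 = 3.1079947 × 10^-4
  Dept IV: (16019/34384)²·(1−2287/16019)·92.7/2287 = 0.0075417124
  → Var(ȳ_str) = 0.00996044.
Var(ȳ_srs) = (1 − 4638/34384)·86.74/4638 = 0.016179342.
deff = 0.00996044 / 0.016179342 = 0.6156.

0.6156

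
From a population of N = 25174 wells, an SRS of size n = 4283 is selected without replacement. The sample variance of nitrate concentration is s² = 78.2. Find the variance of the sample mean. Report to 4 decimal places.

Under SRS without replacement, Var(ȳ) = (1 − f)·s²/n with f = n/N = 4283/25174 = 0.17013585.
Var(ȳ) = (1 − 0.17013585)·78.2/4283 = 0.82986415·0.01825823 = 0.015151851.

0.0152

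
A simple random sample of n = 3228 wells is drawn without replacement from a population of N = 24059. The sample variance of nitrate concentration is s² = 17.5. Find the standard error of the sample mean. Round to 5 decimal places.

Under SRS without replacement, Var(ȳ) = (1 − f)·s²/n with f = n/N = 3228/24059 = 0.13417017.
Var(ȳ) = (1 − 0.13417017)·17.5/3228 = 0.86582983·0.0054213135 = 0.004693935.
SE(ȳ) = √(0.004693935) = 0.06851.

0.06851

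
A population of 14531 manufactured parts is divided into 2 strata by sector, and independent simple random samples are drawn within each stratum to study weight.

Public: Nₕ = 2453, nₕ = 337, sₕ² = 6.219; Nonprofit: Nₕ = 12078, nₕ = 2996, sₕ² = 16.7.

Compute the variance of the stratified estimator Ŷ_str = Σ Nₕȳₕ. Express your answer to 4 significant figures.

Var(Ŷ_str) = Σₕ Nₕ²(1 − fₕ)sₕ²/nₕ.
Public: 2453²·(1 − 337/2453)·6.219/337 = 95786.404.
Nonprofit: 12078²·(1 − 2996/12078)·16.7/2996 = 611436.25.
Sum = 707222.65.

707200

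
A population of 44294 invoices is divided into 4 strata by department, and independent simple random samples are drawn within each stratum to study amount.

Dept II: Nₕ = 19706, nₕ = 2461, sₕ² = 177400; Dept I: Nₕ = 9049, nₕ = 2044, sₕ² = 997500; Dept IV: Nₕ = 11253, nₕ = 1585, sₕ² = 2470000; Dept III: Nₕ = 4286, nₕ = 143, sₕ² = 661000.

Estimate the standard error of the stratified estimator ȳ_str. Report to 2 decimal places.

Var(ȳ_str) = Σₕ Wₕ²(1 − fₕ)sₕ²/nₕ with Wₕ = Nₕ/N, N = 44294.
Dept II: Wₕ = 0.44489096; term = 0.44489096²·(1 − 0.12488582)·177400/2461 = 12.485728.
Dept I: Wₕ = 0.20429404; term = 0.20429404²·(1 − 0.22588131)·997500/2044 = 15.767068.
Dept IV: Wₕ = 0.25405247; term = 0.25405247²·(1 − 0.14085133)·2470000/1585 = 86.413749.
Dept III: Wₕ = 0.09676254; term = 0.09676254²·(1 − 0.03336444)·661000/143 = 41.835284.
Sum = 156.50183.
SE = √(156.50183) = 12.51.

12.51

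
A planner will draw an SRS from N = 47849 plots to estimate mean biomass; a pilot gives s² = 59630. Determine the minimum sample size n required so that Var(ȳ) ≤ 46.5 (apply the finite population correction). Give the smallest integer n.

Without fpc, n₀ = s²/D = 59630/46.5 = 1282.3656.
With fpc, (1 − n/N)·s²/n ≤ D requires n ≥ n₀/(1 + n₀/N) = 1282.3656/(1 + 1282.3656/47849) = 1248.8949.
Rounding up, n = 1249.

1249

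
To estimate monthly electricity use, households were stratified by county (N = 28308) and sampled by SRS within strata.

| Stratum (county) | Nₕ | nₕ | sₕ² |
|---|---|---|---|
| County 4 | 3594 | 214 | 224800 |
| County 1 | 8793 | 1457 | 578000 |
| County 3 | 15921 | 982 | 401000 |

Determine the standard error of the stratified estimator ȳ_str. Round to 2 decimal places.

Var(ȳ_str) = Σₕ Wₕ²(1 − fₕ)sₕ²/nₕ with Wₕ = Nₕ/N, N = 28308.
County 4: Wₕ = 0.12696058; term = 0.12696058²·(1 − 0.05954368)·224800/214 = 15.924248.
County 1: Wₕ = 0.31061891; term = 0.31061891²·(1 − 0.16569999)·578000/1457 = 31.933484.
County 3: Wₕ = 0.56242052; term = 0.56242052²·(1 − 0.06167954)·401000/982 = 121.20105.
Sum = 169.05878.
SE = √(169.05878) = 13.00.

13.00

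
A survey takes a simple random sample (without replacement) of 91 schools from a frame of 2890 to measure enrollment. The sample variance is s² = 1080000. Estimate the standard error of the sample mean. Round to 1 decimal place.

107.2

Under SRS without replacement, Var(ȳ) = (1 − f)·s²/n with f = n/N = 91/2890 = 0.03148789.
Var(ȳ) = (1 − 0.03148789)·1080000/91 = 0.96851211·11868.132 = 11494.429.
SE(ȳ) = √(11494.429) = 107.2.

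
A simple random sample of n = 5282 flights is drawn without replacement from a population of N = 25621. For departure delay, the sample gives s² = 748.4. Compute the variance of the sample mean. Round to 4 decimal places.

Under SRS without replacement, Var(ȳ) = (1 − f)·s²/n with f = n/N = 5282/25621 = 0.20615901.
Var(ȳ) = (1 − 0.20615901)·748.4/5282 = 0.79384099·0.14168875 = 0.11247834.

0.1125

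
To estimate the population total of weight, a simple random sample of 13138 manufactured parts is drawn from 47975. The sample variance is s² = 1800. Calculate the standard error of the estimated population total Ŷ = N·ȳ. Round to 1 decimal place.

15132.1

Var(Ŷ) = N²·Var(ȳ) = N²·(1 − n/N)·s²/n.
f = 13138/47975 = 0.27385096; Var(ȳ) = 0.72614904·1800/13138 = 0.099487613.
Var(Ŷ) = 47975² · 0.099487613 = 2.2898075 × 10^8.
SE(Ŷ) = √(2.2898075 × 10^8) = 15132.1.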